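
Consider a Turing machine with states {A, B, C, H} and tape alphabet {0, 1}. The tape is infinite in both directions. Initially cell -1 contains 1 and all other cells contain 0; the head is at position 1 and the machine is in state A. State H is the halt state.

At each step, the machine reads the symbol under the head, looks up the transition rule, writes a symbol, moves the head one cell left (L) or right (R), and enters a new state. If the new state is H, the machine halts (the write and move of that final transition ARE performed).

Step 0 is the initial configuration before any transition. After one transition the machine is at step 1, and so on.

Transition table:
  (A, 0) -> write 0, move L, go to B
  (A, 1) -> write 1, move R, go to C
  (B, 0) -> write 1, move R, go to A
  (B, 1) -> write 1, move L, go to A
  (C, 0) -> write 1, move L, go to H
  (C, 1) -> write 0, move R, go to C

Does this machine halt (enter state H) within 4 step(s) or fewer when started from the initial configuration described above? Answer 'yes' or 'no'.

Answer: no

Derivation:
Step 1: in state A at pos 1, read 0 -> (A,0)->write 0,move L,goto B. Now: state=B, head=0, tape[-2..2]=01000 (head:   ^)
Step 2: in state B at pos 0, read 0 -> (B,0)->write 1,move R,goto A. Now: state=A, head=1, tape[-2..2]=01100 (head:    ^)
Step 3: in state A at pos 1, read 0 -> (A,0)->write 0,move L,goto B. Now: state=B, head=0, tape[-2..2]=01100 (head:   ^)
Step 4: in state B at pos 0, read 1 -> (B,1)->write 1,move L,goto A. Now: state=A, head=-1, tape[-2..2]=01100 (head:  ^)
After 4 step(s): state = A (not H) -> not halted within 4 -> no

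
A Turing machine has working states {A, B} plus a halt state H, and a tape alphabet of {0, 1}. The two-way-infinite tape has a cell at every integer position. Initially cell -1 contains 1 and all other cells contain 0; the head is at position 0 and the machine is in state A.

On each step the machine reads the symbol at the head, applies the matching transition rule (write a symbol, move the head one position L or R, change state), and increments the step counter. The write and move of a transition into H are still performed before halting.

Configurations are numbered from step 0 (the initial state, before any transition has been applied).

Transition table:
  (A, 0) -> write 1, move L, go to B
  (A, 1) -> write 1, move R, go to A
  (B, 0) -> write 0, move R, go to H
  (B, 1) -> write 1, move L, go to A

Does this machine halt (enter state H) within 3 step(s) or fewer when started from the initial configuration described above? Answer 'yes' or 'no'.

Step 1: in state A at pos 0, read 0 -> (A,0)->write 1,move L,goto B. Now: state=B, head=-1, tape[-2..1]=0110 (head:  ^)
Step 2: in state B at pos -1, read 1 -> (B,1)->write 1,move L,goto A. Now: state=A, head=-2, tape[-3..1]=00110 (head:  ^)
Step 3: in state A at pos -2, read 0 -> (A,0)->write 1,move L,goto B. Now: state=B, head=-3, tape[-4..1]=001110 (head:  ^)
After 3 step(s): state = B (not H) -> not halted within 3 -> no

Answer: no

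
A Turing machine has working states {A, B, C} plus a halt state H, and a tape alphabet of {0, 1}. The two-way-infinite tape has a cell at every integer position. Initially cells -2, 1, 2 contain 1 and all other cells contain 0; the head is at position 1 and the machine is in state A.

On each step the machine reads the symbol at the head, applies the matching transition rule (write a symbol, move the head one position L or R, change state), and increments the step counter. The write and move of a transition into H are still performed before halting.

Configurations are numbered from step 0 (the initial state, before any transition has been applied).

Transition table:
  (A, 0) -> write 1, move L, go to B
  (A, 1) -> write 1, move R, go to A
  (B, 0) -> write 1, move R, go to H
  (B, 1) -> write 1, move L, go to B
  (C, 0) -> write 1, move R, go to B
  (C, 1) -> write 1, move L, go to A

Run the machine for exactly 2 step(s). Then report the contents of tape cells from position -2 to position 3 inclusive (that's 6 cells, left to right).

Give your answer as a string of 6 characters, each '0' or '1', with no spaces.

Step 1: in state A at pos 1, read 1 -> (A,1)->write 1,move R,goto A. Now: state=A, head=2, tape[-3..3]=0100110 (head:      ^)
Step 2: in state A at pos 2, read 1 -> (A,1)->write 1,move R,goto A. Now: state=A, head=3, tape[-3..4]=01001100 (head:       ^)

Answer: 100110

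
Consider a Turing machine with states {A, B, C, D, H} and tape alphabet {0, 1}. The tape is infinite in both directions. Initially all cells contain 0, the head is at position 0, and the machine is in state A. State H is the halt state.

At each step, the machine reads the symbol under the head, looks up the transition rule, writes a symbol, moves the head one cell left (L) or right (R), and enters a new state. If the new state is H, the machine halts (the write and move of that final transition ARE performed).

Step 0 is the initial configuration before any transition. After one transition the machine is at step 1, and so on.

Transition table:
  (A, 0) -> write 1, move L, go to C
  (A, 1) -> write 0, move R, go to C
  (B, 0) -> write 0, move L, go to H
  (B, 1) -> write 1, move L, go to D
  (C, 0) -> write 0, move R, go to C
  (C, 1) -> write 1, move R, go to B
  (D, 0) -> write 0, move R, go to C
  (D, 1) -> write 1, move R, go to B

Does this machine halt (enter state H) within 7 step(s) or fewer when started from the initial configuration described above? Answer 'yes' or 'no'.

Step 1: in state A at pos 0, read 0 -> (A,0)->write 1,move L,goto C. Now: state=C, head=-1, tape[-2..1]=0010 (head:  ^)
Step 2: in state C at pos -1, read 0 -> (C,0)->write 0,move R,goto C. Now: state=C, head=0, tape[-2..1]=0010 (head:   ^)
Step 3: in state C at pos 0, read 1 -> (C,1)->write 1,move R,goto B. Now: state=B, head=1, tape[-2..2]=00100 (head:    ^)
Step 4: in state B at pos 1, read 0 -> (B,0)->write 0,move L,goto H. Now: state=H, head=0, tape[-2..2]=00100 (head:   ^)
State H reached at step 4; 4 <= 7 -> yes

Answer: yes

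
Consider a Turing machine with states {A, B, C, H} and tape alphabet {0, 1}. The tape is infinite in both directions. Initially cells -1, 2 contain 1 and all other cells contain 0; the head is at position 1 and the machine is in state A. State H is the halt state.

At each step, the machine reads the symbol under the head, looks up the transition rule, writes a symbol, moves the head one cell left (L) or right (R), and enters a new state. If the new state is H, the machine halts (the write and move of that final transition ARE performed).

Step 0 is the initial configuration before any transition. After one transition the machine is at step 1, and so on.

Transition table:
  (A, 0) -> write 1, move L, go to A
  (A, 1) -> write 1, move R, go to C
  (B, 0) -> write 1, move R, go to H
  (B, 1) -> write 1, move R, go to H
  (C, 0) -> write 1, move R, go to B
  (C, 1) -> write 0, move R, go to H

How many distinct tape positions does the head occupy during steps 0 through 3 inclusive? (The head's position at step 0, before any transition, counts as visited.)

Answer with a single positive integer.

Answer: 3

Derivation:
Step 1: in state A at pos 1, read 0 -> (A,0)->write 1,move L,goto A. Now: state=A, head=0, tape[-2..3]=010110 (head:   ^)
Step 2: in state A at pos 0, read 0 -> (A,0)->write 1,move L,goto A. Now: state=A, head=-1, tape[-2..3]=011110 (head:  ^)
Step 3: in state A at pos -1, read 1 -> (A,1)->write 1,move R,goto C. Now: state=C, head=0, tape[-2..3]=011110 (head:   ^)
Head positions at steps 0..3: starting at 1, distinct positions visited = {-1, 0, 1} -> 3 position(s)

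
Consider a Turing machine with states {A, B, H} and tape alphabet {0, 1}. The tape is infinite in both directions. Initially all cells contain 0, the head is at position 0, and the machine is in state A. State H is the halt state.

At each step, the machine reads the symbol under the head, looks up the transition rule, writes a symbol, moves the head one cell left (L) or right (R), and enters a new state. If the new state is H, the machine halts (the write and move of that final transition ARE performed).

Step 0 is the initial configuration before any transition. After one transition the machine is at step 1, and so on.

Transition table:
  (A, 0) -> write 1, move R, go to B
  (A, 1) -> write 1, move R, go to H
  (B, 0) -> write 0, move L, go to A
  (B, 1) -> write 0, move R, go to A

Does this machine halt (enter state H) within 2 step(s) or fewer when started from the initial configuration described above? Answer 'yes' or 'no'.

Step 1: in state A at pos 0, read 0 -> (A,0)->write 1,move R,goto B. Now: state=B, head=1, tape[-1..2]=0100 (head:   ^)
Step 2: in state B at pos 1, read 0 -> (B,0)->write 0,move L,goto A. Now: state=A, head=0, tape[-1..2]=0100 (head:  ^)
After 2 step(s): state = A (not H) -> not halted within 2 -> no

Answer: no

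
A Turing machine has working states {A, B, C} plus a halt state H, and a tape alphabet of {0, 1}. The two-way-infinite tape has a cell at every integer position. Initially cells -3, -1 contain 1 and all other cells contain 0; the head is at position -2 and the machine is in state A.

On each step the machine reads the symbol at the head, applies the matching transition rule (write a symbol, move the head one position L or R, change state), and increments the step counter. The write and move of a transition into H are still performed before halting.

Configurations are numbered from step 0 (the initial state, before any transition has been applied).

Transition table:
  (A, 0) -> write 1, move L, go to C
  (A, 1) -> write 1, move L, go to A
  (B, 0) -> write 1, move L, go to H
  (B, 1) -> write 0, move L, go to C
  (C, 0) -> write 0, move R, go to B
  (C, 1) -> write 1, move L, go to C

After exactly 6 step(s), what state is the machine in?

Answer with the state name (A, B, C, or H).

Step 1: in state A at pos -2, read 0 -> (A,0)->write 1,move L,goto C. Now: state=C, head=-3, tape[-4..0]=01110 (head:  ^)
Step 2: in state C at pos -3, read 1 -> (C,1)->write 1,move L,goto C. Now: state=C, head=-4, tape[-5..0]=001110 (head:  ^)
Step 3: in state C at pos -4, read 0 -> (C,0)->write 0,move R,goto B. Now: state=B, head=-3, tape[-5..0]=001110 (head:   ^)
Step 4: in state B at pos -3, read 1 -> (B,1)->write 0,move L,goto C. Now: state=C, head=-4, tape[-5..0]=000110 (head:  ^)
Step 5: in state C at pos -4, read 0 -> (C,0)->write 0,move R,goto B. Now: state=B, head=-3, tape[-5..0]=000110 (head:   ^)
Step 6: in state B at pos -3, read 0 -> (B,0)->write 1,move L,goto H. Now: state=H, head=-4, tape[-5..0]=001110 (head:  ^)

Answer: H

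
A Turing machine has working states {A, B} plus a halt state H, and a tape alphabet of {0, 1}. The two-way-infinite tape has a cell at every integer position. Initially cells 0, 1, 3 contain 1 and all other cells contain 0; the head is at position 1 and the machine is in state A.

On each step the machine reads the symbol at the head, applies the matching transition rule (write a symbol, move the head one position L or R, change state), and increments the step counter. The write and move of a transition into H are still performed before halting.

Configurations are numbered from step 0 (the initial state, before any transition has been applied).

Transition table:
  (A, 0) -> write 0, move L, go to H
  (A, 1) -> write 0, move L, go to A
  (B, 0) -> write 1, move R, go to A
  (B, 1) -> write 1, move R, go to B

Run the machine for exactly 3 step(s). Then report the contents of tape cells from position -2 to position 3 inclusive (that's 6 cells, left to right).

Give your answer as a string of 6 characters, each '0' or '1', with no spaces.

Step 1: in state A at pos 1, read 1 -> (A,1)->write 0,move L,goto A. Now: state=A, head=0, tape[-1..4]=010010 (head:  ^)
Step 2: in state A at pos 0, read 1 -> (A,1)->write 0,move L,goto A. Now: state=A, head=-1, tape[-2..4]=0000010 (head:  ^)
Step 3: in state A at pos -1, read 0 -> (A,0)->write 0,move L,goto H. Now: state=H, head=-2, tape[-3..4]=00000010 (head:  ^)

Answer: 000001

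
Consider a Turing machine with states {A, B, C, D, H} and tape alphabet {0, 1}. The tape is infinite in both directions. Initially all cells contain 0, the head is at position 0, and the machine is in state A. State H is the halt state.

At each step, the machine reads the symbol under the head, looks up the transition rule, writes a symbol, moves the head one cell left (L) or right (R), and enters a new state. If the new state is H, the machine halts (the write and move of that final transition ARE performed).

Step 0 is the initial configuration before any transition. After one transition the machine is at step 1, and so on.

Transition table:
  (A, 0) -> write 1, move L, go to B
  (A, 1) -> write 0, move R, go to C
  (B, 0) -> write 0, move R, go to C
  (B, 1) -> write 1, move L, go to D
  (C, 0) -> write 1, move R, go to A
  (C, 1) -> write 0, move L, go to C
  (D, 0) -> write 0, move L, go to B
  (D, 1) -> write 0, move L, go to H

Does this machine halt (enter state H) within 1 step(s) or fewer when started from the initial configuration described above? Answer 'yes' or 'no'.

Answer: no

Derivation:
Step 1: in state A at pos 0, read 0 -> (A,0)->write 1,move L,goto B. Now: state=B, head=-1, tape[-2..1]=0010 (head:  ^)
After 1 step(s): state = B (not H) -> not halted within 1 -> no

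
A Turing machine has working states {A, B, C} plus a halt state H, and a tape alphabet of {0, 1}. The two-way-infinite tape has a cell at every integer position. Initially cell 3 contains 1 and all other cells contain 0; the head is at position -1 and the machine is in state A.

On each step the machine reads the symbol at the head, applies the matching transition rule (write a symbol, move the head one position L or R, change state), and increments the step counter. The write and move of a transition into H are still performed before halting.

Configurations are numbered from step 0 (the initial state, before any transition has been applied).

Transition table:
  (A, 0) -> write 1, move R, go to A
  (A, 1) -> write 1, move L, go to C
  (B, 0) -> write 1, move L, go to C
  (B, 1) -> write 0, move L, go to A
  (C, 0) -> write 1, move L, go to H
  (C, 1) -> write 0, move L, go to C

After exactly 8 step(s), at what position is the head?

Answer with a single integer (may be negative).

Answer: -1

Derivation:
Step 1: in state A at pos -1, read 0 -> (A,0)->write 1,move R,goto A. Now: state=A, head=0, tape[-2..4]=0100010 (head:   ^)
Step 2: in state A at pos 0, read 0 -> (A,0)->write 1,move R,goto A. Now: state=A, head=1, tape[-2..4]=0110010 (head:    ^)
Step 3: in state A at pos 1, read 0 -> (A,0)->write 1,move R,goto A. Now: state=A, head=2, tape[-2..4]=0111010 (head:     ^)
Step 4: in state A at pos 2, read 0 -> (A,0)->write 1,move R,goto A. Now: state=A, head=3, tape[-2..4]=0111110 (head:      ^)
Step 5: in state A at pos 3, read 1 -> (A,1)->write 1,move L,goto C. Now: state=C, head=2, tape[-2..4]=0111110 (head:     ^)
Step 6: in state C at pos 2, read 1 -> (C,1)->write 0,move L,goto C. Now: state=C, head=1, tape[-2..4]=0111010 (head:    ^)
Step 7: in state C at pos 1, read 1 -> (C,1)->write 0,move L,goto C. Now: state=C, head=0, tape[-2..4]=0110010 (head:   ^)
Step 8: in state C at pos 0, read 1 -> (C,1)->write 0,move L,goto C. Now: state=C, head=-1, tape[-2..4]=0100010 (head:  ^)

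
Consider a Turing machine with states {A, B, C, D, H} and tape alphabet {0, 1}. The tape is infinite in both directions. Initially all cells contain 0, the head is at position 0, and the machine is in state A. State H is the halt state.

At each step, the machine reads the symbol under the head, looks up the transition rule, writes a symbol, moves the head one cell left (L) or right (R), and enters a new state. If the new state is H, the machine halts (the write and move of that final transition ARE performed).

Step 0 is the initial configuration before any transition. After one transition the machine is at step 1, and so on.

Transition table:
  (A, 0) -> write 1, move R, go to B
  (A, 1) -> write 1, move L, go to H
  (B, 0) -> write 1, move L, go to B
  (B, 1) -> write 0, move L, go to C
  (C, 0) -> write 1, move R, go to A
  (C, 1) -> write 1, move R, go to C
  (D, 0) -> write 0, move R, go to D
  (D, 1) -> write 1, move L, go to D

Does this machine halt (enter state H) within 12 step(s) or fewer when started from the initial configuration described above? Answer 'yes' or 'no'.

Step 1: in state A at pos 0, read 0 -> (A,0)->write 1,move R,goto B. Now: state=B, head=1, tape[-1..2]=0100 (head:   ^)
Step 2: in state B at pos 1, read 0 -> (B,0)->write 1,move L,goto B. Now: state=B, head=0, tape[-1..2]=0110 (head:  ^)
Step 3: in state B at pos 0, read 1 -> (B,1)->write 0,move L,goto C. Now: state=C, head=-1, tape[-2..2]=00010 (head:  ^)
Step 4: in state C at pos -1, read 0 -> (C,0)->write 1,move R,goto A. Now: state=A, head=0, tape[-2..2]=01010 (head:   ^)
Step 5: in state A at pos 0, read 0 -> (A,0)->write 1,move R,goto B. Now: state=B, head=1, tape[-2..2]=01110 (head:    ^)
Step 6: in state B at pos 1, read 1 -> (B,1)->write 0,move L,goto C. Now: state=C, head=0, tape[-2..2]=01100 (head:   ^)
Step 7: in state C at pos 0, read 1 -> (C,1)->write 1,move R,goto C. Now: state=C, head=1, tape[-2..2]=01100 (head:    ^)
Step 8: in state C at pos 1, read 0 -> (C,0)->write 1,move R,goto A. Now: state=A, head=2, tape[-2..3]=011100 (head:     ^)
Step 9: in state A at pos 2, read 0 -> (A,0)->write 1,move R,goto B. Now: state=B, head=3, tape[-2..4]=0111100 (head:      ^)
Step 10: in state B at pos 3, read 0 -> (B,0)->write 1,move L,goto B. Now: state=B, head=2, tape[-2..4]=0111110 (head:     ^)
Step 11: in state B at pos 2, read 1 -> (B,1)->write 0,move L,goto C. Now: state=C, head=1, tape[-2..4]=0111010 (head:    ^)
Step 12: in state C at pos 1, read 1 -> (C,1)->write 1,move R,goto C. Now: state=C, head=2, tape[-2..4]=0111010 (head:     ^)
After 12 step(s): state = C (not H) -> not halted within 12 -> no

Answer: no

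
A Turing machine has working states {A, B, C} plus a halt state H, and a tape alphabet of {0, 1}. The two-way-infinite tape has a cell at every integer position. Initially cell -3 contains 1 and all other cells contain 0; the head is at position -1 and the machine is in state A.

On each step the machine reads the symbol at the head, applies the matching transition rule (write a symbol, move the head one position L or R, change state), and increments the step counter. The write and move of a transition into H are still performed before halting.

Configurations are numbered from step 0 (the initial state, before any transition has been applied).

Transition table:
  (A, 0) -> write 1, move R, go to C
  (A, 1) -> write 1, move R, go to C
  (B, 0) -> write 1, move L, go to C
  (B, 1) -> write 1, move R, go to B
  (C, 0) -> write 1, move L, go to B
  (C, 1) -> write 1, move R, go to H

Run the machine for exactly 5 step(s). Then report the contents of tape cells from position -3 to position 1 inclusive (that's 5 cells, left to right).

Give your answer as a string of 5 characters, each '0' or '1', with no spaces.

Answer: 10111

Derivation:
Step 1: in state A at pos -1, read 0 -> (A,0)->write 1,move R,goto C. Now: state=C, head=0, tape[-4..1]=010100 (head:     ^)
Step 2: in state C at pos 0, read 0 -> (C,0)->write 1,move L,goto B. Now: state=B, head=-1, tape[-4..1]=010110 (head:    ^)
Step 3: in state B at pos -1, read 1 -> (B,1)->write 1,move R,goto B. Now: state=B, head=0, tape[-4..1]=010110 (head:     ^)
Step 4: in state B at pos 0, read 1 -> (B,1)->write 1,move R,goto B. Now: state=B, head=1, tape[-4..2]=0101100 (head:      ^)
Step 5: in state B at pos 1, read 0 -> (B,0)->write 1,move L,goto C. Now: state=C, head=0, tape[-4..2]=0101110 (head:     ^)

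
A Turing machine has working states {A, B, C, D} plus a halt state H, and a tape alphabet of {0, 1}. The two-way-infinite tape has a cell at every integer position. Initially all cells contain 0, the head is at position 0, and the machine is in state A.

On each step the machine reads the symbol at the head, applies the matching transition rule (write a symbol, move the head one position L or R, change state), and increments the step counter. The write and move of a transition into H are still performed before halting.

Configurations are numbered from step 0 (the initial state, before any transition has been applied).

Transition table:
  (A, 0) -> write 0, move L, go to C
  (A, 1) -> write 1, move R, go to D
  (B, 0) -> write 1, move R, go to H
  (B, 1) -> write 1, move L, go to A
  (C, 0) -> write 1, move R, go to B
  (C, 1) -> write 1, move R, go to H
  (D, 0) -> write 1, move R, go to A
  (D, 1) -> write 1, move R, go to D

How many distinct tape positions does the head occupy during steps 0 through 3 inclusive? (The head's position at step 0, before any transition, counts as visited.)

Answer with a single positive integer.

Step 1: in state A at pos 0, read 0 -> (A,0)->write 0,move L,goto C. Now: state=C, head=-1, tape[-2..1]=0000 (head:  ^)
Step 2: in state C at pos -1, read 0 -> (C,0)->write 1,move R,goto B. Now: state=B, head=0, tape[-2..1]=0100 (head:   ^)
Step 3: in state B at pos 0, read 0 -> (B,0)->write 1,move R,goto H. Now: state=H, head=1, tape[-2..2]=01100 (head:    ^)
Head positions at steps 0..3: starting at 0, distinct positions visited = {-1, 0, 1} -> 3 position(s)

Answer: 3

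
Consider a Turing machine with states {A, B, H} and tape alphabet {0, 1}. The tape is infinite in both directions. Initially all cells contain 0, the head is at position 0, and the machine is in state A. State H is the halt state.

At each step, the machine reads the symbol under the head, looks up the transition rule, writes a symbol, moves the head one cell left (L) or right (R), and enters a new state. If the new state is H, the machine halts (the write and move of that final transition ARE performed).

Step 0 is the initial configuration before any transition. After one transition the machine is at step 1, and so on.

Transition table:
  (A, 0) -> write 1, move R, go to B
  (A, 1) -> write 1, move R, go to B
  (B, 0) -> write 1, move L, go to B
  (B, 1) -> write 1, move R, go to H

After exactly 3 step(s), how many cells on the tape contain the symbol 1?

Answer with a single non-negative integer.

Step 1: in state A at pos 0, read 0 -> (A,0)->write 1,move R,goto B. Now: state=B, head=1, tape[-1..2]=0100 (head:   ^)
Step 2: in state B at pos 1, read 0 -> (B,0)->write 1,move L,goto B. Now: state=B, head=0, tape[-1..2]=0110 (head:  ^)
Step 3: in state B at pos 0, read 1 -> (B,1)->write 1,move R,goto H. Now: state=H, head=1, tape[-1..2]=0110 (head:   ^)
Cells containing 1 after step 3: {0, 1} -> 2 cell(s)

Answer: 2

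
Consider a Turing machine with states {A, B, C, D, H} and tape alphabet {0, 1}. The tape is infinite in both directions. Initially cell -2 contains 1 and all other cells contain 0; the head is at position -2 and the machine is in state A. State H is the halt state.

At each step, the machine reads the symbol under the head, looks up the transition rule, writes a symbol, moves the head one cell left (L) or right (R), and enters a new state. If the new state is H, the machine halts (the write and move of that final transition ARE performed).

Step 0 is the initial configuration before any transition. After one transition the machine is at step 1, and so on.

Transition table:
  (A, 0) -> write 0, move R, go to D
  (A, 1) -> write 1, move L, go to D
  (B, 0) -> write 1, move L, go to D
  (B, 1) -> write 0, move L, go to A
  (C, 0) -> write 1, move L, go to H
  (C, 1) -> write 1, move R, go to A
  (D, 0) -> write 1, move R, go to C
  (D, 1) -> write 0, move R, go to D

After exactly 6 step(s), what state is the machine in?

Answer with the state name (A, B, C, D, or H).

Step 1: in state A at pos -2, read 1 -> (A,1)->write 1,move L,goto D. Now: state=D, head=-3, tape[-4..-1]=0010 (head:  ^)
Step 2: in state D at pos -3, read 0 -> (D,0)->write 1,move R,goto C. Now: state=C, head=-2, tape[-4..-1]=0110 (head:   ^)
Step 3: in state C at pos -2, read 1 -> (C,1)->write 1,move R,goto A. Now: state=A, head=-1, tape[-4..0]=01100 (head:    ^)
Step 4: in state A at pos -1, read 0 -> (A,0)->write 0,move R,goto D. Now: state=D, head=0, tape[-4..1]=011000 (head:     ^)
Step 5: in state D at pos 0, read 0 -> (D,0)->write 1,move R,goto C. Now: state=C, head=1, tape[-4..2]=0110100 (head:      ^)
Step 6: in state C at pos 1, read 0 -> (C,0)->write 1,move L,goto H. Now: state=H, head=0, tape[-4..2]=0110110 (head:     ^)

Answer: H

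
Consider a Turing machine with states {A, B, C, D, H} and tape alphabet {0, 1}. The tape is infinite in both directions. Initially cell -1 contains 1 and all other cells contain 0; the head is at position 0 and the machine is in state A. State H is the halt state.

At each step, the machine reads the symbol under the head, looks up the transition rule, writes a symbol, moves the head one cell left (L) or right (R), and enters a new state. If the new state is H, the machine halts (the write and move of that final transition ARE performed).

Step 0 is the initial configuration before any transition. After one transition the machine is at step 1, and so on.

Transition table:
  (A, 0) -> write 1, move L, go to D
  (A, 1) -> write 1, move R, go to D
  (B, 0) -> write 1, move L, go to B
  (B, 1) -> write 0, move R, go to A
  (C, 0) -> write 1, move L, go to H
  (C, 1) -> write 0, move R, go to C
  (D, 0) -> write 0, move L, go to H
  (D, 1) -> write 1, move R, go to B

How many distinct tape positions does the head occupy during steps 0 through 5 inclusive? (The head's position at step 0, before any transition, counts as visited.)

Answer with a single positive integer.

Step 1: in state A at pos 0, read 0 -> (A,0)->write 1,move L,goto D. Now: state=D, head=-1, tape[-2..1]=0110 (head:  ^)
Step 2: in state D at pos -1, read 1 -> (D,1)->write 1,move R,goto B. Now: state=B, head=0, tape[-2..1]=0110 (head:   ^)
Step 3: in state B at pos 0, read 1 -> (B,1)->write 0,move R,goto A. Now: state=A, head=1, tape[-2..2]=01000 (head:    ^)
Step 4: in state A at pos 1, read 0 -> (A,0)->write 1,move L,goto D. Now: state=D, head=0, tape[-2..2]=01010 (head:   ^)
Step 5: in state D at pos 0, read 0 -> (D,0)->write 0,move L,goto H. Now: state=H, head=-1, tape[-2..2]=01010 (head:  ^)
Head positions at steps 0..5: starting at 0, distinct positions visited = {-1, 0, 1} -> 3 position(s)

Answer: 3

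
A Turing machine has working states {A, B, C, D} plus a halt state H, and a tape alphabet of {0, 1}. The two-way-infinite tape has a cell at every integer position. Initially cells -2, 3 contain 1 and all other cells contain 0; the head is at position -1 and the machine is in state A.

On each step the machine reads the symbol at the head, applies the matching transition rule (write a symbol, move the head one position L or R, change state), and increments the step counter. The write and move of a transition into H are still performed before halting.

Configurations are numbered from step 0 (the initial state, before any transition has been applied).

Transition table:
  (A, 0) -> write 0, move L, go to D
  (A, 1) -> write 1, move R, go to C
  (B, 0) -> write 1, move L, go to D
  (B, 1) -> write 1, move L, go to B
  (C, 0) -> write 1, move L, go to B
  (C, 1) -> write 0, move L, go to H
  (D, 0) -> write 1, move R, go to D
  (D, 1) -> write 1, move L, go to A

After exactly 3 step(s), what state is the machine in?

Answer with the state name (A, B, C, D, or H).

Answer: D

Derivation:
Step 1: in state A at pos -1, read 0 -> (A,0)->write 0,move L,goto D. Now: state=D, head=-2, tape[-3..4]=01000010 (head:  ^)
Step 2: in state D at pos -2, read 1 -> (D,1)->write 1,move L,goto A. Now: state=A, head=-3, tape[-4..4]=001000010 (head:  ^)
Step 3: in state A at pos -3, read 0 -> (A,0)->write 0,move L,goto D. Now: state=D, head=-4, tape[-5..4]=0001000010 (head:  ^)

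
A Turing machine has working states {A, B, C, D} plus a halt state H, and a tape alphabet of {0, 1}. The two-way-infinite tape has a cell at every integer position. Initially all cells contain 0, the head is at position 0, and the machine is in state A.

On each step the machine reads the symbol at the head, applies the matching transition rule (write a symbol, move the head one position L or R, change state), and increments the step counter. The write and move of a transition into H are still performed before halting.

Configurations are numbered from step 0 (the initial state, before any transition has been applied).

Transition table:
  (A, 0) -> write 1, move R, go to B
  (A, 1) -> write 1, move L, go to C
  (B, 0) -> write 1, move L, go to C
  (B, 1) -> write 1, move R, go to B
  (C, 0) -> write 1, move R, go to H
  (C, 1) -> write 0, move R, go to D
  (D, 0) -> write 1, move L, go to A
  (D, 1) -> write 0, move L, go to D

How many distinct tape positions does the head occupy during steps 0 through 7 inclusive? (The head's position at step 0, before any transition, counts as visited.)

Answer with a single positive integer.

Answer: 3

Derivation:
Step 1: in state A at pos 0, read 0 -> (A,0)->write 1,move R,goto B. Now: state=B, head=1, tape[-1..2]=0100 (head:   ^)
Step 2: in state B at pos 1, read 0 -> (B,0)->write 1,move L,goto C. Now: state=C, head=0, tape[-1..2]=0110 (head:  ^)
Step 3: in state C at pos 0, read 1 -> (C,1)->write 0,move R,goto D. Now: state=D, head=1, tape[-1..2]=0010 (head:   ^)
Step 4: in state D at pos 1, read 1 -> (D,1)->write 0,move L,goto D. Now: state=D, head=0, tape[-1..2]=0000 (head:  ^)
Step 5: in state D at pos 0, read 0 -> (D,0)->write 1,move L,goto A. Now: state=A, head=-1, tape[-2..2]=00100 (head:  ^)
Step 6: in state A at pos -1, read 0 -> (A,0)->write 1,move R,goto B. Now: state=B, head=0, tape[-2..2]=01100 (head:   ^)
Step 7: in state B at pos 0, read 1 -> (B,1)->write 1,move R,goto B. Now: state=B, head=1, tape[-2..2]=01100 (head:    ^)
Head positions at steps 0..7: starting at 0, distinct positions visited = {-1, 0, 1} -> 3 position(s)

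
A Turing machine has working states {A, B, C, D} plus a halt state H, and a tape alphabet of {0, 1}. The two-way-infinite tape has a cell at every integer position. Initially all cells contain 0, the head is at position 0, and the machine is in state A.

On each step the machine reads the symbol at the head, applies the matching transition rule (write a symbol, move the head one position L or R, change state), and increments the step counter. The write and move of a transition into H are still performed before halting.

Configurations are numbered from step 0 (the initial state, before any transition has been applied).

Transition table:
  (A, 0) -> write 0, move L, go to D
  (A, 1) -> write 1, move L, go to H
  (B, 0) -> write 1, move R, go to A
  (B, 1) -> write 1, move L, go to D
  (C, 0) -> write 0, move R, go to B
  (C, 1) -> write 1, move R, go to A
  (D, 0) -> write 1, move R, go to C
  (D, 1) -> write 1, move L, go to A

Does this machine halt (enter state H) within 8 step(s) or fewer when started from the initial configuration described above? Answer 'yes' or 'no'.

Answer: no

Derivation:
Step 1: in state A at pos 0, read 0 -> (A,0)->write 0,move L,goto D. Now: state=D, head=-1, tape[-2..1]=0000 (head:  ^)
Step 2: in state D at pos -1, read 0 -> (D,0)->write 1,move R,goto C. Now: state=C, head=0, tape[-2..1]=0100 (head:   ^)
Step 3: in state C at pos 0, read 0 -> (C,0)->write 0,move R,goto B. Now: state=B, head=1, tape[-2..2]=01000 (head:    ^)
Step 4: in state B at pos 1, read 0 -> (B,0)->write 1,move R,goto A. Now: state=A, head=2, tape[-2..3]=010100 (head:     ^)
Step 5: in state A at pos 2, read 0 -> (A,0)->write 0,move L,goto D. Now: state=D, head=1, tape[-2..3]=010100 (head:    ^)
Step 6: in state D at pos 1, read 1 -> (D,1)->write 1,move L,goto A. Now: state=A, head=0, tape[-2..3]=010100 (head:   ^)
Step 7: in state A at pos 0, read 0 -> (A,0)->write 0,move L,goto D. Now: state=D, head=-1, tape[-2..3]=010100 (head:  ^)
Step 8: in state D at pos -1, read 1 -> (D,1)->write 1,move L,goto A. Now: state=A, head=-2, tape[-3..3]=0010100 (head:  ^)
After 8 step(s): state = A (not H) -> not halted within 8 -> no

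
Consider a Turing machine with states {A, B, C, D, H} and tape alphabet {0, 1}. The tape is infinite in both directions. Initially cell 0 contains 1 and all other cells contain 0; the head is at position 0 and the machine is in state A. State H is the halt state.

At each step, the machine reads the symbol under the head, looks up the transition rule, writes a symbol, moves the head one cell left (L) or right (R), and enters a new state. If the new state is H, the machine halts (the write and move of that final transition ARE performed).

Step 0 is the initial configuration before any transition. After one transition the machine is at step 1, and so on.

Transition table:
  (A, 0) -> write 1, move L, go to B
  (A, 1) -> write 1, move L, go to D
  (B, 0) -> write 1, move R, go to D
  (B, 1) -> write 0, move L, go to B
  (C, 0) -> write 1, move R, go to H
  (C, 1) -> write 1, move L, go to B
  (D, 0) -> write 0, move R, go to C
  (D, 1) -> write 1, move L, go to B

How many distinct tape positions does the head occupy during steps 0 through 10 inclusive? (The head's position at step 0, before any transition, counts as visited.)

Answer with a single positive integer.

Step 1: in state A at pos 0, read 1 -> (A,1)->write 1,move L,goto D. Now: state=D, head=-1, tape[-2..1]=0010 (head:  ^)
Step 2: in state D at pos -1, read 0 -> (D,0)->write 0,move R,goto C. Now: state=C, head=0, tape[-2..1]=0010 (head:   ^)
Step 3: in state C at pos 0, read 1 -> (C,1)->write 1,move L,goto B. Now: state=B, head=-1, tape[-2..1]=0010 (head:  ^)
Step 4: in state B at pos -1, read 0 -> (B,0)->write 1,move R,goto D. Now: state=D, head=0, tape[-2..1]=0110 (head:   ^)
Step 5: in state D at pos 0, read 1 -> (D,1)->write 1,move L,goto B. Now: state=B, head=-1, tape[-2..1]=0110 (head:  ^)
Step 6: in state B at pos -1, read 1 -> (B,1)->write 0,move L,goto B. Now: state=B, head=-2, tape[-3..1]=00010 (head:  ^)
Step 7: in state B at pos -2, read 0 -> (B,0)->write 1,move R,goto D. Now: state=D, head=-1, tape[-3..1]=01010 (head:   ^)
Step 8: in state D at pos -1, read 0 -> (D,0)->write 0,move R,goto C. Now: state=C, head=0, tape[-3..1]=01010 (head:    ^)
Step 9: in state C at pos 0, read 1 -> (C,1)->write 1,move L,goto B. Now: state=B, head=-1, tape[-3..1]=01010 (head:   ^)
Step 10: in state B at pos -1, read 0 -> (B,0)->write 1,move R,goto D. Now: state=D, head=0, tape[-3..1]=01110 (head:    ^)
Head positions at steps 0..10: starting at 0, distinct positions visited = {-2, -1, 0} -> 3 position(s)

Answer: 3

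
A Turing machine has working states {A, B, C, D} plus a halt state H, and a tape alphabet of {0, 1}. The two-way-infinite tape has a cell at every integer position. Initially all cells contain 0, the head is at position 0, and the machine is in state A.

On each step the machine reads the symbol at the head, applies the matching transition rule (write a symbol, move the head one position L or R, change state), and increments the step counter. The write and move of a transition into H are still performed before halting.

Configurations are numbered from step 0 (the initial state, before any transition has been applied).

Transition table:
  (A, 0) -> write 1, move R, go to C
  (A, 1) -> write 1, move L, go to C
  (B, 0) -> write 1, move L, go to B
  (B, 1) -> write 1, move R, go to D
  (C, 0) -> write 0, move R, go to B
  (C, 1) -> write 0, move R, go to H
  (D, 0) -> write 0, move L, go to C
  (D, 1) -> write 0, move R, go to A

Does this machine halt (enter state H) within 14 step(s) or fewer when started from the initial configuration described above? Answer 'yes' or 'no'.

Step 1: in state A at pos 0, read 0 -> (A,0)->write 1,move R,goto C. Now: state=C, head=1, tape[-1..2]=0100 (head:   ^)
Step 2: in state C at pos 1, read 0 -> (C,0)->write 0,move R,goto B. Now: state=B, head=2, tape[-1..3]=01000 (head:    ^)
Step 3: in state B at pos 2, read 0 -> (B,0)->write 1,move L,goto B. Now: state=B, head=1, tape[-1..3]=01010 (head:   ^)
Step 4: in state B at pos 1, read 0 -> (B,0)->write 1,move L,goto B. Now: state=B, head=0, tape[-1..3]=01110 (head:  ^)
Step 5: in state B at pos 0, read 1 -> (B,1)->write 1,move R,goto D. Now: state=D, head=1, tape[-1..3]=01110 (head:   ^)
Step 6: in state D at pos 1, read 1 -> (D,1)->write 0,move R,goto A. Now: state=A, head=2, tape[-1..3]=01010 (head:    ^)
Step 7: in state A at pos 2, read 1 -> (A,1)->write 1,move L,goto C. Now: state=C, head=1, tape[-1..3]=01010 (head:   ^)
Step 8: in state C at pos 1, read 0 -> (C,0)->write 0,move R,goto B. Now: state=B, head=2, tape[-1..3]=01010 (head:    ^)
Step 9: in state B at pos 2, read 1 -> (B,1)->write 1,move R,goto D. Now: state=D, head=3, tape[-1..4]=010100 (head:     ^)
Step 10: in state D at pos 3, read 0 -> (D,0)->write 0,move L,goto C. Now: state=C, head=2, tape[-1..4]=010100 (head:    ^)
Step 11: in state C at pos 2, read 1 -> (C,1)->write 0,move R,goto H. Now: state=H, head=3, tape[-1..4]=010000 (head:     ^)
State H reached at step 11; 11 <= 14 -> yes

Answer: yes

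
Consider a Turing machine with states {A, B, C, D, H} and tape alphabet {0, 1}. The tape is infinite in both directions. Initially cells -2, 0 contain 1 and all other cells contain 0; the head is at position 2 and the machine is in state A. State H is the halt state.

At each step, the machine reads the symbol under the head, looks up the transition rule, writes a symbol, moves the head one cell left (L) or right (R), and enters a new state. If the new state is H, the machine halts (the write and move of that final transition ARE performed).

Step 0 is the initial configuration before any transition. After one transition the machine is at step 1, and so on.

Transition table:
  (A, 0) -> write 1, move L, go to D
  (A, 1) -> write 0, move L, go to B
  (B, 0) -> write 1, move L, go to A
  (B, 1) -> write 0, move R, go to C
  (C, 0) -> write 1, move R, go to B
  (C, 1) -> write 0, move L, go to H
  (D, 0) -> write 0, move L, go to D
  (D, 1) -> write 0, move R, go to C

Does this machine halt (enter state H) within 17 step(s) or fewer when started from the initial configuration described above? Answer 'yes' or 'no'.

Step 1: in state A at pos 2, read 0 -> (A,0)->write 1,move L,goto D. Now: state=D, head=1, tape[-3..3]=0101010 (head:     ^)
Step 2: in state D at pos 1, read 0 -> (D,0)->write 0,move L,goto D. Now: state=D, head=0, tape[-3..3]=0101010 (head:    ^)
Step 3: in state D at pos 0, read 1 -> (D,1)->write 0,move R,goto C. Now: state=C, head=1, tape[-3..3]=0100010 (head:     ^)
Step 4: in state C at pos 1, read 0 -> (C,0)->write 1,move R,goto B. Now: state=B, head=2, tape[-3..3]=0100110 (head:      ^)
Step 5: in state B at pos 2, read 1 -> (B,1)->write 0,move R,goto C. Now: state=C, head=3, tape[-3..4]=01001000 (head:       ^)
Step 6: in state C at pos 3, read 0 -> (C,0)->write 1,move R,goto B. Now: state=B, head=4, tape[-3..5]=010010100 (head:        ^)
Step 7: in state B at pos 4, read 0 -> (B,0)->write 1,move L,goto A. Now: state=A, head=3, tape[-3..5]=010010110 (head:       ^)
Step 8: in state A at pos 3, read 1 -> (A,1)->write 0,move L,goto B. Now: state=B, head=2, tape[-3..5]=010010010 (head:      ^)
Step 9: in state B at pos 2, read 0 -> (B,0)->write 1,move L,goto A. Now: state=A, head=1, tape[-3..5]=010011010 (head:     ^)
Step 10: in state A at pos 1, read 1 -> (A,1)->write 0,move L,goto B. Now: state=B, head=0, tape[-3..5]=010001010 (head:    ^)
Step 11: in state B at pos 0, read 0 -> (B,0)->write 1,move L,goto A. Now: state=A, head=-1, tape[-3..5]=010101010 (head:   ^)
Step 12: in state A at pos -1, read 0 -> (A,0)->write 1,move L,goto D. Now: state=D, head=-2, tape[-3..5]=011101010 (head:  ^)
Step 13: in state D at pos -2, read 1 -> (D,1)->write 0,move R,goto C. Now: state=C, head=-1, tape[-3..5]=001101010 (head:   ^)
Step 14: in state C at pos -1, read 1 -> (C,1)->write 0,move L,goto H. Now: state=H, head=-2, tape[-3..5]=000101010 (head:  ^)
State H reached at step 14; 14 <= 17 -> yes

Answer: yes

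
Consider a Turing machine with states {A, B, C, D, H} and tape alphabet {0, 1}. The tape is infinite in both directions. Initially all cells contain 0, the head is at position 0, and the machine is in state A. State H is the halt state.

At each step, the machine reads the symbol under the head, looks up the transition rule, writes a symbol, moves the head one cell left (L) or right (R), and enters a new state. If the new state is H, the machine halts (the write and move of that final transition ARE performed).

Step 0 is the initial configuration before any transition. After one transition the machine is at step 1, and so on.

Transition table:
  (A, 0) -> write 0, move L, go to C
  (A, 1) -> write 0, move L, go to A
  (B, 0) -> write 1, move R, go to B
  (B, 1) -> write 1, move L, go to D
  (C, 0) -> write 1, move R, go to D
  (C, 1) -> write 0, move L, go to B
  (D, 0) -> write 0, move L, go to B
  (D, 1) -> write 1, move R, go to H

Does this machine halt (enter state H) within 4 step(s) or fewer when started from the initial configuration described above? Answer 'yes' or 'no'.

Step 1: in state A at pos 0, read 0 -> (A,0)->write 0,move L,goto C. Now: state=C, head=-1, tape[-2..1]=0000 (head:  ^)
Step 2: in state C at pos -1, read 0 -> (C,0)->write 1,move R,goto D. Now: state=D, head=0, tape[-2..1]=0100 (head:   ^)
Step 3: in state D at pos 0, read 0 -> (D,0)->write 0,move L,goto B. Now: state=B, head=-1, tape[-2..1]=0100 (head:  ^)
Step 4: in state B at pos -1, read 1 -> (B,1)->write 1,move L,goto D. Now: state=D, head=-2, tape[-3..1]=00100 (head:  ^)
After 4 step(s): state = D (not H) -> not halted within 4 -> no

Answer: no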